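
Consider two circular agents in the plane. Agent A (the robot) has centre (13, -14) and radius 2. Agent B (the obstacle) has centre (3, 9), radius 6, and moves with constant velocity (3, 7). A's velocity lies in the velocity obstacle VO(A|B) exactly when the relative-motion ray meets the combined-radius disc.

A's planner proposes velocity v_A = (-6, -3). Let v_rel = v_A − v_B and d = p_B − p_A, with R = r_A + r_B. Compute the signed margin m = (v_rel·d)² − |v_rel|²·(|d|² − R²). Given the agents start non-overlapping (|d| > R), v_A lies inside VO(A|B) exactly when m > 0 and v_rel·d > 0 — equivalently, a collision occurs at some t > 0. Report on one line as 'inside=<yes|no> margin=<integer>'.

d = (-10, 23),  |d|² = 629;  R = 2+6 = 8,  c = 629−8² = 565
v_rel = (-9, -10),  |v_rel|² = 181;  v_rel·d = (-9)·(-10) + (-10)·(23) = -140
181·t² + 280·t + 565 = 0  ⇒  m = (-140)² − 181·565 = -82665
m = -82665 < 0,  v_rel·d = -140 < 0  ⇒  outside

inside=no margin=-82665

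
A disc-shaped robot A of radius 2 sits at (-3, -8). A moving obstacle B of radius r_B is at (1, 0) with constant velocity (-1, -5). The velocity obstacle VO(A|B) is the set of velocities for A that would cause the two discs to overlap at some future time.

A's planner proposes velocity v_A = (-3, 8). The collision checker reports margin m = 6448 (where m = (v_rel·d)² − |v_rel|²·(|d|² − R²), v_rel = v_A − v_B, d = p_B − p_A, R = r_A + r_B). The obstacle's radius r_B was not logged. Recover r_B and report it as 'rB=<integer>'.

m = 6448
d = (4, 8);  v_rel = (-2, 13),  |v_rel|² = 173
v_rel×d = (-2)·(8) − (13)·(4) = -68
since m = R²·173 − (-68)²:  R² = (4624 + 6448) / 173 = 64
R = √64 = 8  ⇒  r_B = 8 − 2 = 6

rB=6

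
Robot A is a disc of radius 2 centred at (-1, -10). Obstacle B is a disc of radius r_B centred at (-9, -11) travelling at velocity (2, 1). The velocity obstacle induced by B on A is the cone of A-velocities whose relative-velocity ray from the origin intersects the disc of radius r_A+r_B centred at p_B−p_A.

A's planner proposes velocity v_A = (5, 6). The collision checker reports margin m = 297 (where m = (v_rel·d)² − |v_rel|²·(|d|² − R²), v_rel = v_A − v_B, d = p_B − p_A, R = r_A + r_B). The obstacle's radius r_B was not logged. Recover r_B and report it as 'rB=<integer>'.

m = 297
d = (-8, -1);  v_rel = (3, 5),  |v_rel|² = 34
v_rel×d = (3)·(-1) − (5)·(-8) = 37
since m = R²·34 − 37²:  R² = (1369 + 297) / 34 = 49
R = √49 = 7  ⇒  r_B = 7 − 2 = 5

rB=5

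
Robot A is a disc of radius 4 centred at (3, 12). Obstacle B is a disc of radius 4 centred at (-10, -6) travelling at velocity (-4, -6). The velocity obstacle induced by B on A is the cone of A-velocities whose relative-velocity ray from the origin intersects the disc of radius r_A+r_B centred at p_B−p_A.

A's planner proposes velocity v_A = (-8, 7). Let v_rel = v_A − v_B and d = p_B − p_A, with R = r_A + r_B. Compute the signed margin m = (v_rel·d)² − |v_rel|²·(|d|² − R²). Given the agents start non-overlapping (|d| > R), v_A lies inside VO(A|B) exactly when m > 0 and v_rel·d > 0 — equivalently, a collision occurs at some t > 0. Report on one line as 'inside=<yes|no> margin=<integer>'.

d = (-13, -18),  |d|² = 493;  R = 4+4 = 8,  c = 493−8² = 429
v_rel = (-4, 13),  |v_rel|² = 185;  v_rel·d = (-4)·(-13) + (13)·(-18) = -182
185·t² + 364·t + 429 = 0  ⇒  m = (-182)² − 185·429 = -46241
m = -46241 < 0,  v_rel·d = -182 < 0  ⇒  outside

inside=no margin=-46241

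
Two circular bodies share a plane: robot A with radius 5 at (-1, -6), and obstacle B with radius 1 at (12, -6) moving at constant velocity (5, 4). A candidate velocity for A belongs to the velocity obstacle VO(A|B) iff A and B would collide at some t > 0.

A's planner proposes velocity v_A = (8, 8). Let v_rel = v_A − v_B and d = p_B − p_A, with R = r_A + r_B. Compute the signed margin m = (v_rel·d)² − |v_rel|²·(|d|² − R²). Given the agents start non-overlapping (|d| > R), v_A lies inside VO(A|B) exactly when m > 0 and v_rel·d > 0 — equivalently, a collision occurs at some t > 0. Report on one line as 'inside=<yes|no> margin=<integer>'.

d = (13, 0),  |d|² = 169;  R = 5+1 = 6,  c = 169−6² = 133
v_rel = (3, 4),  |v_rel|² = 25;  v_rel·d = (3)·(13) + (4)·(0) = 39
25·t² − 78·t + 133 = 0  ⇒  m = 39² − 25·133 = -1804
m = -1804 < 0,  v_rel·d = 39 > 0  ⇒  outside

inside=no margin=-1804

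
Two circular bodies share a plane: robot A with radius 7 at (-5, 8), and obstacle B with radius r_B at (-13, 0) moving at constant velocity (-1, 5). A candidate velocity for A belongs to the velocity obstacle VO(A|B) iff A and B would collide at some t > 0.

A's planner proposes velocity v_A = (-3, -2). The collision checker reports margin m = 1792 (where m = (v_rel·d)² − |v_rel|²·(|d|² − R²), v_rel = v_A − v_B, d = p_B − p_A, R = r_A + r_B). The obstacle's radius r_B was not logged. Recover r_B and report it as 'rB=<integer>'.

m = 1792
d = (-8, -8);  v_rel = (-2, -7),  |v_rel|² = 53
v_rel×d = (-2)·(-8) − (-7)·(-8) = -40
since m = R²·53 − (-40)²:  R² = (1600 + 1792) / 53 = 64
R = √64 = 8  ⇒  r_B = 8 − 7 = 1

rB=1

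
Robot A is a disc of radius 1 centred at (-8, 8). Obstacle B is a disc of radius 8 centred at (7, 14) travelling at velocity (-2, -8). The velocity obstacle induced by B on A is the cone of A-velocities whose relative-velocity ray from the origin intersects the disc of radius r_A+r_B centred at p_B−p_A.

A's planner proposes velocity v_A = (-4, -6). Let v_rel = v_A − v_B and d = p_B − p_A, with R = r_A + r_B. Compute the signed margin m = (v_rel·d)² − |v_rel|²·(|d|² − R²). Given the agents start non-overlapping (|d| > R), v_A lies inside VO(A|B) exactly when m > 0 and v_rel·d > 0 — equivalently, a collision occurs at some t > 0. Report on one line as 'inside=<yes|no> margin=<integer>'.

d = (15, 6),  |d|² = 261;  R = 1+8 = 9,  c = 261−9² = 180
v_rel = (-2, 2),  |v_rel|² = 8;  v_rel·d = (-2)·(15) + (2)·(6) = -18
8·t² + 36·t + 180 = 0  ⇒  m = (-18)² − 8·180 = -1116
m = -1116 < 0,  v_rel·d = -18 < 0  ⇒  outside

inside=no margin=-1116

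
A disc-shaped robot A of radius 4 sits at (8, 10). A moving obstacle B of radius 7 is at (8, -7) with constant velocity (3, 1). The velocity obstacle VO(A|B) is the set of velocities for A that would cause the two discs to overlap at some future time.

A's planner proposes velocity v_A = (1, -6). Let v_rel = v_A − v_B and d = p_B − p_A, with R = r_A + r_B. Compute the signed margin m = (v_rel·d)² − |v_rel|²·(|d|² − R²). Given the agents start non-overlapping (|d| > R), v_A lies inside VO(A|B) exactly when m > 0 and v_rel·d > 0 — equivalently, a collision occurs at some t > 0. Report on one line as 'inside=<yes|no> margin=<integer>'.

d = (0, -17),  |d|² = 289;  R = 4+7 = 11,  c = 289−11² = 168
v_rel = (-2, -7),  |v_rel|² = 53;  v_rel·d = (-2)·(0) + (-7)·(-17) = 119
53·t² − 238·t + 168 = 0  ⇒  m = 119² − 53·168 = 5257
m = 5257 > 0,  v_rel·d = 119 > 0  ⇒  inside

inside=yes margin=5257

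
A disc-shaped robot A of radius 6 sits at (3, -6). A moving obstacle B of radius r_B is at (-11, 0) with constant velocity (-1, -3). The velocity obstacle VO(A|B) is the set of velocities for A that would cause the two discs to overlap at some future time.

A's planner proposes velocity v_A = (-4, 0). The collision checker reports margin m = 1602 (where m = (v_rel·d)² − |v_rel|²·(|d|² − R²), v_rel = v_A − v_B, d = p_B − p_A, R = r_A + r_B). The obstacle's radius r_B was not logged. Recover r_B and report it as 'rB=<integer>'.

m = 1602
d = (-14, 6);  v_rel = (-3, 3),  |v_rel|² = 18
v_rel×d = (-3)·(6) − (3)·(-14) = 24
since m = R²·18 − 24²:  R² = (576 + 1602) / 18 = 121
R = √121 = 11  ⇒  r_B = 11 − 6 = 5

rB=5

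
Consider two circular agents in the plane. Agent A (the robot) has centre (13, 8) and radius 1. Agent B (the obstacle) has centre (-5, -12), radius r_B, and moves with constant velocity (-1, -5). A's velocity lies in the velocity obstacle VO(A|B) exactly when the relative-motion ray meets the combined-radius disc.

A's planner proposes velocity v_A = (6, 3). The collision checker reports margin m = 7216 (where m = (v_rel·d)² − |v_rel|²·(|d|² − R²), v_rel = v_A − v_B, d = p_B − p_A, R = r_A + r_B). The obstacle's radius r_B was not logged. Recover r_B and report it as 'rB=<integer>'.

m = 7216
d = (-18, -20);  v_rel = (7, 8),  |v_rel|² = 113
v_rel×d = (7)·(-20) − (8)·(-18) = 4
since m = R²·113 − 4²:  R² = (16 + 7216) / 113 = 64
R = √64 = 8  ⇒  r_B = 8 − 1 = 7

rB=7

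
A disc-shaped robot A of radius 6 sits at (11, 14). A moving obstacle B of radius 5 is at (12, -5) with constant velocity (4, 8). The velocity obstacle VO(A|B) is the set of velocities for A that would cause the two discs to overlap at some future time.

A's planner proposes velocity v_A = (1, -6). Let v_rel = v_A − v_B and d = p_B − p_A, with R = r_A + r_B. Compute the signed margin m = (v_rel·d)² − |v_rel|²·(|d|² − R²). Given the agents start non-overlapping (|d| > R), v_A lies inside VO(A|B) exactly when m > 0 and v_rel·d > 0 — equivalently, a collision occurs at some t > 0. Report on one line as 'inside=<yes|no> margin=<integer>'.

d = (1, -19),  |d|² = 362;  R = 6+5 = 11,  c = 362−11² = 241
v_rel = (-3, -14),  |v_rel|² = 205;  v_rel·d = (-3)·(1) + (-14)·(-19) = 263
205·t² − 526·t + 241 = 0  ⇒  m = 263² − 205·241 = 19764
m = 19764 > 0,  v_rel·d = 263 > 0  ⇒  inside

inside=yes margin=19764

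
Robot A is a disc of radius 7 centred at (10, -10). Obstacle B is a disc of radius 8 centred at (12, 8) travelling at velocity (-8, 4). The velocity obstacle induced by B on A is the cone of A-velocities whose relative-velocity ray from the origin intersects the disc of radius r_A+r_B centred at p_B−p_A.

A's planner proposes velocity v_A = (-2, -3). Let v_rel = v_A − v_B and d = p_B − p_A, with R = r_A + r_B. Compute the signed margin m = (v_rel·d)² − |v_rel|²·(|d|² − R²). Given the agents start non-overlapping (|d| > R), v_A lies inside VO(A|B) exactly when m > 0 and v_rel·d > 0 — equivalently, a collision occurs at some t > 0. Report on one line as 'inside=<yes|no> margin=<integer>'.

d = (2, 18),  |d|² = 328;  R = 7+8 = 15,  c = 328−15² = 103
v_rel = (6, -7),  |v_rel|² = 85;  v_rel·d = (6)·(2) + (-7)·(18) = -114
85·t² + 228·t + 103 = 0  ⇒  m = (-114)² − 85·103 = 4241
m = 4241 > 0,  v_rel·d = -114 < 0  ⇒  outside

inside=no margin=4241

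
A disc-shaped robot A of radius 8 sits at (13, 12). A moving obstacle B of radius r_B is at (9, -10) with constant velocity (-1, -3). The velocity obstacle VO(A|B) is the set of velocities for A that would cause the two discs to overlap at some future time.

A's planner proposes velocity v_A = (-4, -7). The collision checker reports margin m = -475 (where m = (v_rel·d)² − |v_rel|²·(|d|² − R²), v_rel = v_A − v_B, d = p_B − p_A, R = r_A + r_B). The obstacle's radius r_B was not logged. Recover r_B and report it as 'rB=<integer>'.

m = -475
d = (-4, -22);  v_rel = (-3, -4),  |v_rel|² = 25
v_rel×d = (-3)·(-22) − (-4)·(-4) = 50
since m = R²·25 − 50²:  R² = (2500 + -475) / 25 = 81
R = √81 = 9  ⇒  r_B = 9 − 8 = 1

rB=1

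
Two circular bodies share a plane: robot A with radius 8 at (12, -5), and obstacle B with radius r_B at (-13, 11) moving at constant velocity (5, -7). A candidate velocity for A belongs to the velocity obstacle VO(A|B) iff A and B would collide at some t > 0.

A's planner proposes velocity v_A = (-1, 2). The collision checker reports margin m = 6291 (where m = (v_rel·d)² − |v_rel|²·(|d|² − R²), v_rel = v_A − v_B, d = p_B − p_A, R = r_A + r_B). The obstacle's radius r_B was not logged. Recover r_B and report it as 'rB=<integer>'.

m = 6291
d = (-25, 16);  v_rel = (-6, 9),  |v_rel|² = 117
v_rel×d = (-6)·(16) − (9)·(-25) = 129
since m = R²·117 − 129²:  R² = (16641 + 6291) / 117 = 196
R = √196 = 14  ⇒  r_B = 14 − 8 = 6

rB=6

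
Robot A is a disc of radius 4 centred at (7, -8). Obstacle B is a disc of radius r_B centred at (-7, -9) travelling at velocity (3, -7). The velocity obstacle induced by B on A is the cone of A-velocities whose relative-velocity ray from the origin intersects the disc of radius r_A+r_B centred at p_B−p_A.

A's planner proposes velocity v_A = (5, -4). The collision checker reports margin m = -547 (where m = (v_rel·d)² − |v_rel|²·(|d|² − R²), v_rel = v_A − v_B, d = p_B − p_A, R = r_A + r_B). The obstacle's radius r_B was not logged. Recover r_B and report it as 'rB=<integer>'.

m = -547
d = (-14, -1);  v_rel = (2, 3),  |v_rel|² = 13
v_rel×d = (2)·(-1) − (3)·(-14) = 40
since m = R²·13 − 40²:  R² = (1600 + -547) / 13 = 81
R = √81 = 9  ⇒  r_B = 9 − 4 = 5

rB=5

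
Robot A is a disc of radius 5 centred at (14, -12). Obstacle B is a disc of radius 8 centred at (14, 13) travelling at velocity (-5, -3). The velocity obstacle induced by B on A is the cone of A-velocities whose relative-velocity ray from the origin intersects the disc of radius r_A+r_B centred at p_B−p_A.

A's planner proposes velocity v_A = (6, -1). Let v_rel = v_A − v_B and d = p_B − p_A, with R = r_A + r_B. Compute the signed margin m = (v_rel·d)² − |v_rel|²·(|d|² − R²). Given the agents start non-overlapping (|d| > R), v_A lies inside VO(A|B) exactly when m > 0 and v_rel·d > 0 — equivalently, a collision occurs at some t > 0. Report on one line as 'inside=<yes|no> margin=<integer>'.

d = (0, 25),  |d|² = 625;  R = 5+8 = 13,  c = 625−13² = 456
v_rel = (11, 2),  |v_rel|² = 125;  v_rel·d = (11)·(0) + (2)·(25) = 50
125·t² − 100·t + 456 = 0  ⇒  m = 50² − 125·456 = -54500
m = -54500 < 0,  v_rel·d = 50 > 0  ⇒  outside

inside=no margin=-54500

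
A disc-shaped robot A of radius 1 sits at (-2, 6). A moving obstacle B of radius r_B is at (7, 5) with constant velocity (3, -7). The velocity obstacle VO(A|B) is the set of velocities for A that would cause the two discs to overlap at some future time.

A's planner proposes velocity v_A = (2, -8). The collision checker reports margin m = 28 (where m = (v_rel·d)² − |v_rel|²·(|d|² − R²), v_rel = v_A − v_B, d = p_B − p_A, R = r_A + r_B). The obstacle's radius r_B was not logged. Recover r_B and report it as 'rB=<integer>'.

m = 28
d = (9, -1);  v_rel = (-1, -1),  |v_rel|² = 2
v_rel×d = (-1)·(-1) − (-1)·(9) = 10
since m = R²·2 − 10²:  R² = (100 + 28) / 2 = 64
R = √64 = 8  ⇒  r_B = 8 − 1 = 7

rB=7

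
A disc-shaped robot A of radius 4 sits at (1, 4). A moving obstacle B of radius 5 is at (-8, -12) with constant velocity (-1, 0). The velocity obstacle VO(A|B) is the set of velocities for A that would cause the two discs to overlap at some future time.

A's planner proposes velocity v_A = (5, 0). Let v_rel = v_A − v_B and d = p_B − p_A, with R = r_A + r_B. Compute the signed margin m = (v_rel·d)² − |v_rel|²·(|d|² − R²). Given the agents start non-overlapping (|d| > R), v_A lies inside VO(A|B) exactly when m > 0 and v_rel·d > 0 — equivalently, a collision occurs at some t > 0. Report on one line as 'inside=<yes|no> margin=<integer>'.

d = (-9, -16),  |d|² = 337;  R = 4+5 = 9,  c = 337−9² = 256
v_rel = (6, 0),  |v_rel|² = 36;  v_rel·d = (6)·(-9) + (0)·(-16) = -54
36·t² + 108·t + 256 = 0  ⇒  m = (-54)² − 36·256 = -6300
m = -6300 < 0,  v_rel·d = -54 < 0  ⇒  outside

inside=no margin=-6300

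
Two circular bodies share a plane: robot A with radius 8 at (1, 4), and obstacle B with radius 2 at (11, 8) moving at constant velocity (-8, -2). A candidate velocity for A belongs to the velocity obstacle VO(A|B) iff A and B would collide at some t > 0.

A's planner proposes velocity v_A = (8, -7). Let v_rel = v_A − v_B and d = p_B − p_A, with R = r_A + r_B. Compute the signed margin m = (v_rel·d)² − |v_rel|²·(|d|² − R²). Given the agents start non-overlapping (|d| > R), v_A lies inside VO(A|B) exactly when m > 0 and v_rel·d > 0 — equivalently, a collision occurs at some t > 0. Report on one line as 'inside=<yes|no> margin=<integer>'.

d = (10, 4),  |d|² = 116;  R = 8+2 = 10,  c = 116−10² = 16
v_rel = (16, -5),  |v_rel|² = 281;  v_rel·d = (16)·(10) + (-5)·(4) = 140
281·t² − 280·t + 16 = 0  ⇒  m = 140² − 281·16 = 15104
m = 15104 > 0,  v_rel·d = 140 > 0  ⇒  inside

inside=yes margin=15104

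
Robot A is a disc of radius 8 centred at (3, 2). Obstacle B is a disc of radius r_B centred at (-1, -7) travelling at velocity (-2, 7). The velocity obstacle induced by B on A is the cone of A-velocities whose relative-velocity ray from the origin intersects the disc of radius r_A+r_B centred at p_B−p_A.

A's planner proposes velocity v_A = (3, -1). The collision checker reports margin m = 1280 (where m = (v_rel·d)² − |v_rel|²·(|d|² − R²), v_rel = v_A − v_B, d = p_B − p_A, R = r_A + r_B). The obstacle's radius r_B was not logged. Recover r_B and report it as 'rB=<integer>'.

m = 1280
d = (-4, -9);  v_rel = (5, -8),  |v_rel|² = 89
v_rel×d = (5)·(-9) − (-8)·(-4) = -77
since m = R²·89 − (-77)²:  R² = (5929 + 1280) / 89 = 81
R = √81 = 9  ⇒  r_B = 9 − 8 = 1

rB=1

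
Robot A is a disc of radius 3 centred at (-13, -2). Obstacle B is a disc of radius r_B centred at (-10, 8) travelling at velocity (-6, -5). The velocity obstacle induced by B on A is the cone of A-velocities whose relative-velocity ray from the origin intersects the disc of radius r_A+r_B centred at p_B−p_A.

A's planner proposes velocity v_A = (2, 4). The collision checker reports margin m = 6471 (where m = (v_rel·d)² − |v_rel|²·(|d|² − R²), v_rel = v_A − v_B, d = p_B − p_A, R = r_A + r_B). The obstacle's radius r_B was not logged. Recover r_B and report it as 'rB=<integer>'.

m = 6471
d = (3, 10);  v_rel = (8, 9),  |v_rel|² = 145
v_rel×d = (8)·(10) − (9)·(3) = 53
since m = R²·145 − 53²:  R² = (2809 + 6471) / 145 = 64
R = √64 = 8  ⇒  r_B = 8 − 3 = 5

rB=5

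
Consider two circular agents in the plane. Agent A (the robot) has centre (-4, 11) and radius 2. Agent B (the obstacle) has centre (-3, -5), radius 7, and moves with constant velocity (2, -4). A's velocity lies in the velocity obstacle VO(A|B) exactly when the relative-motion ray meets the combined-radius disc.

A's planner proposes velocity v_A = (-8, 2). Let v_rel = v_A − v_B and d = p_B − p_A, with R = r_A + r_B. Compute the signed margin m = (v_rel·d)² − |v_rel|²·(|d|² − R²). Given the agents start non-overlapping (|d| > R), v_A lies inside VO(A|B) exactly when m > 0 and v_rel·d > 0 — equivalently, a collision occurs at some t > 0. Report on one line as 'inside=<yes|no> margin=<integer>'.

d = (1, -16),  |d|² = 257;  R = 2+7 = 9,  c = 257−9² = 176
v_rel = (-10, 6),  |v_rel|² = 136;  v_rel·d = (-10)·(1) + (6)·(-16) = -106
136·t² + 212·t + 176 = 0  ⇒  m = (-106)² − 136·176 = -12700
m = -12700 < 0,  v_rel·d = -106 < 0  ⇒  outside

inside=no margin=-12700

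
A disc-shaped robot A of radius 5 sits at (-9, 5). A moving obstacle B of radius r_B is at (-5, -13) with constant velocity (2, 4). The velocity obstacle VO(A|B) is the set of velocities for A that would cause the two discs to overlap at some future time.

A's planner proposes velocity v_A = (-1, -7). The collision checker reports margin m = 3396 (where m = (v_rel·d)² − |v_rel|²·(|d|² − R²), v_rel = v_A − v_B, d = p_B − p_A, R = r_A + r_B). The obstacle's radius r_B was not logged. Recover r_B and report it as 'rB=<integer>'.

m = 3396
d = (4, -18);  v_rel = (-3, -11),  |v_rel|² = 130
v_rel×d = (-3)·(-18) − (-11)·(4) = 98
since m = R²·130 − 98²:  R² = (9604 + 3396) / 130 = 100
R = √100 = 10  ⇒  r_B = 10 − 5 = 5

rB=5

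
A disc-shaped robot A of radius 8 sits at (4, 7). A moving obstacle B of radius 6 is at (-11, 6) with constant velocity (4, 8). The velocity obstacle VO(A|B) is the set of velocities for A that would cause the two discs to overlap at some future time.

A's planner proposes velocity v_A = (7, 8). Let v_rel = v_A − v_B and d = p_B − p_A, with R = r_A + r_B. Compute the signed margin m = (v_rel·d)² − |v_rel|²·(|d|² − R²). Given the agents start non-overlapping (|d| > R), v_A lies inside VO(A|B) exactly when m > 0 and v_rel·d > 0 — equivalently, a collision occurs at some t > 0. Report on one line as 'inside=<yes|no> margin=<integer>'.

d = (-15, -1),  |d|² = 226;  R = 8+6 = 14,  c = 226−14² = 30
v_rel = (3, 0),  |v_rel|² = 9;  v_rel·d = (3)·(-15) + (0)·(-1) = -45
9·t² + 90·t + 30 = 0  ⇒  m = (-45)² − 9·30 = 1755
m = 1755 > 0,  v_rel·d = -45 < 0  ⇒  outside

inside=no margin=1755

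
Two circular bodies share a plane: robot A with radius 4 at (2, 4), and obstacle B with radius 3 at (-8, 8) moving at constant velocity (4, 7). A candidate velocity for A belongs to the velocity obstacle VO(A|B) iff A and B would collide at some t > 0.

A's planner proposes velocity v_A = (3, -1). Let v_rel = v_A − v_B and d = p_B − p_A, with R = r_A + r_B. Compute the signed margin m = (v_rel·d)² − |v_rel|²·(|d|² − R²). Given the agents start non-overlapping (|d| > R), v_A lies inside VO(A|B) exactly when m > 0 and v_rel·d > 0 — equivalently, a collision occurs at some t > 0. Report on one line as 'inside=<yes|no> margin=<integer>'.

d = (-10, 4),  |d|² = 116;  R = 4+3 = 7,  c = 116−7² = 67
v_rel = (-1, -8),  |v_rel|² = 65;  v_rel·d = (-1)·(-10) + (-8)·(4) = -22
65·t² + 44·t + 67 = 0  ⇒  m = (-22)² − 65·67 = -3871
m = -3871 < 0,  v_rel·d = -22 < 0  ⇒  outside

inside=no margin=-3871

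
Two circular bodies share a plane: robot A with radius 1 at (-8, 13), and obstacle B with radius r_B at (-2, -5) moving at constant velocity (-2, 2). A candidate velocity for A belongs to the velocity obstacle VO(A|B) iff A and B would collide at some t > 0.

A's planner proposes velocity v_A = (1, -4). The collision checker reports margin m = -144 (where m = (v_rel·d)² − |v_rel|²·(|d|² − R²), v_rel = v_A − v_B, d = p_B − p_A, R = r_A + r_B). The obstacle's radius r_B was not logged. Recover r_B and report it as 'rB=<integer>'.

m = -144
d = (6, -18);  v_rel = (3, -6),  |v_rel|² = 45
v_rel×d = (3)·(-18) − (-6)·(6) = -18
since m = R²·45 − (-18)²:  R² = (324 + -144) / 45 = 4
R = √4 = 2  ⇒  r_B = 2 − 1 = 1

rB=1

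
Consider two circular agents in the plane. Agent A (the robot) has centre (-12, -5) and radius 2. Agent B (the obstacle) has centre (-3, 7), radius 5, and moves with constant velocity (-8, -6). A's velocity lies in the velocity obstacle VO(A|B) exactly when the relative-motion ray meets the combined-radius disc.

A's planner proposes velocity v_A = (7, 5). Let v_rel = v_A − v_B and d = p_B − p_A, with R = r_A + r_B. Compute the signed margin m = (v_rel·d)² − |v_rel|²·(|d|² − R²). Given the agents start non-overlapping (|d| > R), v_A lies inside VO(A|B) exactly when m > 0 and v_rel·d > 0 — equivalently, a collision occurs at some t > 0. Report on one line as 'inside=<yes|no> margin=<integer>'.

d = (9, 12),  |d|² = 225;  R = 2+5 = 7,  c = 225−7² = 176
v_rel = (15, 11),  |v_rel|² = 346;  v_rel·d = (15)·(9) + (11)·(12) = 267
346·t² − 534·t + 176 = 0  ⇒  m = 267² − 346·176 = 10393
m = 10393 > 0,  v_rel·d = 267 > 0  ⇒  inside

inside=yes margin=10393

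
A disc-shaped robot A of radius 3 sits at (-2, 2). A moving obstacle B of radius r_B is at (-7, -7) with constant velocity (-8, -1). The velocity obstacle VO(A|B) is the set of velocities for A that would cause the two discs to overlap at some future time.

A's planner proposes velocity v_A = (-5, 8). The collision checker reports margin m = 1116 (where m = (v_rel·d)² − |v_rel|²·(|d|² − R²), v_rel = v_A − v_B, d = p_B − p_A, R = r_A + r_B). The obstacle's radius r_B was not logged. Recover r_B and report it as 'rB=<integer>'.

m = 1116
d = (-5, -9);  v_rel = (3, 9),  |v_rel|² = 90
v_rel×d = (3)·(-9) − (9)·(-5) = 18
since m = R²·90 − 18²:  R² = (324 + 1116) / 90 = 16
R = √16 = 4  ⇒  r_B = 4 − 3 = 1

rB=1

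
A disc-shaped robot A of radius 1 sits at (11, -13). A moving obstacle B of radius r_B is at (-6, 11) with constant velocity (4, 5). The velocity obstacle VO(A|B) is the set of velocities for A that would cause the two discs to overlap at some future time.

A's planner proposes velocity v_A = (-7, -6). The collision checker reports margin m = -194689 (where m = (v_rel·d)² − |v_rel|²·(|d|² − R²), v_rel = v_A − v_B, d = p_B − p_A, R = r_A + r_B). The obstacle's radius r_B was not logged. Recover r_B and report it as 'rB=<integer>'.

m = -194689
d = (-17, 24);  v_rel = (-11, -11),  |v_rel|² = 242
v_rel×d = (-11)·(24) − (-11)·(-17) = -451
since m = R²·242 − (-451)²:  R² = (203401 + -194689) / 242 = 36
R = √36 = 6  ⇒  r_B = 6 − 1 = 5

rB=5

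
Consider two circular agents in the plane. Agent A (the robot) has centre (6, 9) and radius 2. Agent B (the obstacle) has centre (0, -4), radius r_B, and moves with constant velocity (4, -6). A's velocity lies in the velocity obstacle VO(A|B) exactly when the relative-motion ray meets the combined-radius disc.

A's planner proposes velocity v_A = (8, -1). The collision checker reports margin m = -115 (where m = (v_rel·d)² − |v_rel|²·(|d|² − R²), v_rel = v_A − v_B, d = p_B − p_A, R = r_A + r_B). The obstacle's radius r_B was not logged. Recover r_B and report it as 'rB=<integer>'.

m = -115
d = (-6, -13);  v_rel = (4, 5),  |v_rel|² = 41
v_rel×d = (4)·(-13) − (5)·(-6) = -22
since m = R²·41 − (-22)²:  R² = (484 + -115) / 41 = 9
R = √9 = 3  ⇒  r_B = 3 − 2 = 1

rB=1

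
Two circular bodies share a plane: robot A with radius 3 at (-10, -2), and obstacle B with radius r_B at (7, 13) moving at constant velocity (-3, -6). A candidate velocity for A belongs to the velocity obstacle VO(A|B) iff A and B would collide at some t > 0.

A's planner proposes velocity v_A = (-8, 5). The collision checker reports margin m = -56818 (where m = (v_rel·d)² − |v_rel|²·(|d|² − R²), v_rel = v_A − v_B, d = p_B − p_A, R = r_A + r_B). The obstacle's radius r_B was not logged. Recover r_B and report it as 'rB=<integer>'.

m = -56818
d = (17, 15);  v_rel = (-5, 11),  |v_rel|² = 146
v_rel×d = (-5)·(15) − (11)·(17) = -262
since m = R²·146 − (-262)²:  R² = (68644 + -56818) / 146 = 81
R = √81 = 9  ⇒  r_B = 9 − 3 = 6

rB=6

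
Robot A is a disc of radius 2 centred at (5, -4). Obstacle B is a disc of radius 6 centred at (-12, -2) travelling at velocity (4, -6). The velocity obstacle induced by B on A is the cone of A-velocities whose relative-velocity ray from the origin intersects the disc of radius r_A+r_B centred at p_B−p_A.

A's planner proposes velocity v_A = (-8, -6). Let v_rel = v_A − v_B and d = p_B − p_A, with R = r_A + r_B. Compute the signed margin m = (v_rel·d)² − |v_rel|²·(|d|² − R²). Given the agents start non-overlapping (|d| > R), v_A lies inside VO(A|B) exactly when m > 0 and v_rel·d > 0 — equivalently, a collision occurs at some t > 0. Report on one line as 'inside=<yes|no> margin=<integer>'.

d = (-17, 2),  |d|² = 293;  R = 2+6 = 8,  c = 293−8² = 229
v_rel = (-12, 0),  |v_rel|² = 144;  v_rel·d = (-12)·(-17) + (0)·(2) = 204
144·t² − 408·t + 229 = 0  ⇒  m = 204² − 144·229 = 8640
m = 8640 > 0,  v_rel·d = 204 > 0  ⇒  inside

inside=yes margin=8640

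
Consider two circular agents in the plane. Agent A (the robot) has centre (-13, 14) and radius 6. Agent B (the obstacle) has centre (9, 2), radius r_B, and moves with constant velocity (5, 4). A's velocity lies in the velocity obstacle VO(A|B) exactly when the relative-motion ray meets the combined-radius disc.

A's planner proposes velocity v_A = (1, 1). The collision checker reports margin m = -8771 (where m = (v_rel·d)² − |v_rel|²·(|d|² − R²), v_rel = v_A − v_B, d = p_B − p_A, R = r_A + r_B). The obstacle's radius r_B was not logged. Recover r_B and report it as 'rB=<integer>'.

m = -8771
d = (22, -12);  v_rel = (-4, -3),  |v_rel|² = 25
v_rel×d = (-4)·(-12) − (-3)·(22) = 114
since m = R²·25 − 114²:  R² = (12996 + -8771) / 25 = 169
R = √169 = 13  ⇒  r_B = 13 − 6 = 7

rB=7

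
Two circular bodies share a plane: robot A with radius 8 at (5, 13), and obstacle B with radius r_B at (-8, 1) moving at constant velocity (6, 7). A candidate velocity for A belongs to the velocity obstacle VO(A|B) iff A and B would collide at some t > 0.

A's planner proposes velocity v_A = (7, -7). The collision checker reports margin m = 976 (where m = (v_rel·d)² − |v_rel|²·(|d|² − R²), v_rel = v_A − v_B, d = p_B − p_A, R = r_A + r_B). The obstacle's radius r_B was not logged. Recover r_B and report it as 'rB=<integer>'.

m = 976
d = (-13, -12);  v_rel = (1, -14),  |v_rel|² = 197
v_rel×d = (1)·(-12) − (-14)·(-13) = -194
since m = R²·197 − (-194)²:  R² = (37636 + 976) / 197 = 196
R = √196 = 14  ⇒  r_B = 14 − 8 = 6

rB=6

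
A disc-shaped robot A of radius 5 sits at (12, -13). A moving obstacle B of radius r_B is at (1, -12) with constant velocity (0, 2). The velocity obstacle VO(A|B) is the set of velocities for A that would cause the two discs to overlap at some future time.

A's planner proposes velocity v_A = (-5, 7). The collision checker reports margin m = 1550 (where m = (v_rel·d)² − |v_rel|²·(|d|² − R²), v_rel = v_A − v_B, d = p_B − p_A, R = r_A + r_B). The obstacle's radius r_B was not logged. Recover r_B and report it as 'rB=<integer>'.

m = 1550
d = (-11, 1);  v_rel = (-5, 5),  |v_rel|² = 50
v_rel×d = (-5)·(1) − (5)·(-11) = 50
since m = R²·50 − 50²:  R² = (2500 + 1550) / 50 = 81
R = √81 = 9  ⇒  r_B = 9 − 5 = 4

rB=4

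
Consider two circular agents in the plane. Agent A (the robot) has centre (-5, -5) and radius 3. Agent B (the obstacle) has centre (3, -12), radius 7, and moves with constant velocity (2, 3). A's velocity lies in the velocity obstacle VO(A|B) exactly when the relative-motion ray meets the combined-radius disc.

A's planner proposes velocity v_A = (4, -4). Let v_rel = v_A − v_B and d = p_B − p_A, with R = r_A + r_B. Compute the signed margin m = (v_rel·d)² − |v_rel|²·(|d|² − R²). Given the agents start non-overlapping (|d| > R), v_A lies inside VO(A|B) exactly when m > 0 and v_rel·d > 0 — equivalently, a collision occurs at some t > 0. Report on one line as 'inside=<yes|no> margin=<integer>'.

d = (8, -7),  |d|² = 113;  R = 3+7 = 10,  c = 113−10² = 13
v_rel = (2, -7),  |v_rel|² = 53;  v_rel·d = (2)·(8) + (-7)·(-7) = 65
53·t² − 130·t + 13 = 0  ⇒  m = 65² − 53·13 = 3536
m = 3536 > 0,  v_rel·d = 65 > 0  ⇒  inside

inside=yes margin=3536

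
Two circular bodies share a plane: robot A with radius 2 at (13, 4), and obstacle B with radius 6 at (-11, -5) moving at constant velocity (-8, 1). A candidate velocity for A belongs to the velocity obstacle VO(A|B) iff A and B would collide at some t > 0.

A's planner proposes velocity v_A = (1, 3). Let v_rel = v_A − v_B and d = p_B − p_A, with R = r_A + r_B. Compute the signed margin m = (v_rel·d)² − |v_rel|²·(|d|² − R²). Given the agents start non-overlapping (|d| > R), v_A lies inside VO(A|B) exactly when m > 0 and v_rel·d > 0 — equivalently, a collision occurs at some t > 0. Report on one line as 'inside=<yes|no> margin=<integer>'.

d = (-24, -9),  |d|² = 657;  R = 2+6 = 8,  c = 657−8² = 593
v_rel = (9, 2),  |v_rel|² = 85;  v_rel·d = (9)·(-24) + (2)·(-9) = -234
85·t² + 468·t + 593 = 0  ⇒  m = (-234)² − 85·593 = 4351
m = 4351 > 0,  v_rel·d = -234 < 0  ⇒  outside

inside=no margin=4351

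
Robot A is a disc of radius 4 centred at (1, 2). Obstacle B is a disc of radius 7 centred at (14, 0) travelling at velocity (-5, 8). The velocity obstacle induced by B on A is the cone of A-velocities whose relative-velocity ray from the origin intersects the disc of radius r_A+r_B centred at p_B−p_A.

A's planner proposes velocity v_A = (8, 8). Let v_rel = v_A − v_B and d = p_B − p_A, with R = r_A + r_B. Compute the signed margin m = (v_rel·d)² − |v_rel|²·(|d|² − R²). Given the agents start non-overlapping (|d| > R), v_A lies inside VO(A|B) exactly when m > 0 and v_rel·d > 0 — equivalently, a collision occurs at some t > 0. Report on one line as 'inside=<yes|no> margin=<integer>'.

d = (13, -2),  |d|² = 173;  R = 4+7 = 11,  c = 173−11² = 52
v_rel = (13, 0),  |v_rel|² = 169;  v_rel·d = (13)·(13) + (0)·(-2) = 169
169·t² − 338·t + 52 = 0  ⇒  m = 169² − 169·52 = 19773
m = 19773 > 0,  v_rel·d = 169 > 0  ⇒  inside

inside=yes margin=19773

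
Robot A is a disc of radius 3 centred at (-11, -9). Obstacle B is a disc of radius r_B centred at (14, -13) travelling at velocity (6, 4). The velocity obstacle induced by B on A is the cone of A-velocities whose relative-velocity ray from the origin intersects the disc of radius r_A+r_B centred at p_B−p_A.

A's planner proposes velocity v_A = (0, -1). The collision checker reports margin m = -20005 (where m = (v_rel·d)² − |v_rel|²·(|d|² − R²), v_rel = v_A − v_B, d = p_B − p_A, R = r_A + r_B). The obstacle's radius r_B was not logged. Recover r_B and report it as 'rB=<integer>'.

m = -20005
d = (25, -4);  v_rel = (-6, -5),  |v_rel|² = 61
v_rel×d = (-6)·(-4) − (-5)·(25) = 149
since m = R²·61 − 149²:  R² = (22201 + -20005) / 61 = 36
R = √36 = 6  ⇒  r_B = 6 − 3 = 3

rB=3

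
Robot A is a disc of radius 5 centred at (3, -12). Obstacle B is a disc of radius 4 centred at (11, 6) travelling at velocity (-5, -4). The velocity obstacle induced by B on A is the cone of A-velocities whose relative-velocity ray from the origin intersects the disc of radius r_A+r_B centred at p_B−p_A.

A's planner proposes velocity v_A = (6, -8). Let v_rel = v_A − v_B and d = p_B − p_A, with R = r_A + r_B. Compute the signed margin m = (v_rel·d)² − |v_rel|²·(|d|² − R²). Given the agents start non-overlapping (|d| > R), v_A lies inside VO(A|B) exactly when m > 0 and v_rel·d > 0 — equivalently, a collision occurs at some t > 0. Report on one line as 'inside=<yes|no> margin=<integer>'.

d = (8, 18),  |d|² = 388;  R = 5+4 = 9,  c = 388−9² = 307
v_rel = (11, -4),  |v_rel|² = 137;  v_rel·d = (11)·(8) + (-4)·(18) = 16
137·t² − 32·t + 307 = 0  ⇒  m = 16² − 137·307 = -41803
m = -41803 < 0,  v_rel·d = 16 > 0  ⇒  outside

inside=no margin=-41803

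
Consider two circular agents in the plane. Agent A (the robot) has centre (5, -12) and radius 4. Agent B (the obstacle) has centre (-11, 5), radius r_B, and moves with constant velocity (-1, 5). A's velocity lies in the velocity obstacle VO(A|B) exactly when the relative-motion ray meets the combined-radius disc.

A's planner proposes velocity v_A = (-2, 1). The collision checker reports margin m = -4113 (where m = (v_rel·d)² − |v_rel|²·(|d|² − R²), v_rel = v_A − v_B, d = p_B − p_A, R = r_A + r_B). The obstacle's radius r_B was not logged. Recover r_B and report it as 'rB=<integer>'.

m = -4113
d = (-16, 17);  v_rel = (-1, -4),  |v_rel|² = 17
v_rel×d = (-1)·(17) − (-4)·(-16) = -81
since m = R²·17 − (-81)²:  R² = (6561 + -4113) / 17 = 144
R = √144 = 12  ⇒  r_B = 12 − 4 = 8

rB=8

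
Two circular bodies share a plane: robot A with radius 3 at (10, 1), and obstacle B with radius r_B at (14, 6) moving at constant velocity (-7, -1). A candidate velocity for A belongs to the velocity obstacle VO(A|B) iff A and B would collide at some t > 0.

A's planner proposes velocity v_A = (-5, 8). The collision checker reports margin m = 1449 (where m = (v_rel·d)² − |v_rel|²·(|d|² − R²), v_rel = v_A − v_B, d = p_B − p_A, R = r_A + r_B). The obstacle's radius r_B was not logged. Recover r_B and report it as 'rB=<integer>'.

m = 1449
d = (4, 5);  v_rel = (2, 9),  |v_rel|² = 85
v_rel×d = (2)·(5) − (9)·(4) = -26
since m = R²·85 − (-26)²:  R² = (676 + 1449) / 85 = 25
R = √25 = 5  ⇒  r_B = 5 − 3 = 2

rB=2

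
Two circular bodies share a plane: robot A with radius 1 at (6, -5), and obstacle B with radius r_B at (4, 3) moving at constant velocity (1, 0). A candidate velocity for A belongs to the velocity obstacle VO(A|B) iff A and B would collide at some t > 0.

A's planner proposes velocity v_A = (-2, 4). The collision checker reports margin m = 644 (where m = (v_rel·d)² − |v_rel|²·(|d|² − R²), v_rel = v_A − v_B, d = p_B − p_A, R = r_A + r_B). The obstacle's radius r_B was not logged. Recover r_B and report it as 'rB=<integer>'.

m = 644
d = (-2, 8);  v_rel = (-3, 4),  |v_rel|² = 25
v_rel×d = (-3)·(8) − (4)·(-2) = -16
since m = R²·25 − (-16)²:  R² = (256 + 644) / 25 = 36
R = √36 = 6  ⇒  r_B = 6 − 1 = 5

rB=5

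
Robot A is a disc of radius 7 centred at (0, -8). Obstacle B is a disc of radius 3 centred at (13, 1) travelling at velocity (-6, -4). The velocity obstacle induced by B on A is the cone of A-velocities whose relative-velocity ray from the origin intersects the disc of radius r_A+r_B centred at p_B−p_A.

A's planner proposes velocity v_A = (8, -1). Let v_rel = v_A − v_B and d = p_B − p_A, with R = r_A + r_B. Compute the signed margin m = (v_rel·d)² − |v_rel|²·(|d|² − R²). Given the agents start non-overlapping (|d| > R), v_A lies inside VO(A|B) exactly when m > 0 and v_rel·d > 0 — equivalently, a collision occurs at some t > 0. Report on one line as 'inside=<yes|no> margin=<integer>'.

d = (13, 9),  |d|² = 250;  R = 7+3 = 10,  c = 250−10² = 150
v_rel = (14, 3),  |v_rel|² = 205;  v_rel·d = (14)·(13) + (3)·(9) = 209
205·t² − 418·t + 150 = 0  ⇒  m = 209² − 205·150 = 12931
m = 12931 > 0,  v_rel·d = 209 > 0  ⇒  inside

inside=yes margin=12931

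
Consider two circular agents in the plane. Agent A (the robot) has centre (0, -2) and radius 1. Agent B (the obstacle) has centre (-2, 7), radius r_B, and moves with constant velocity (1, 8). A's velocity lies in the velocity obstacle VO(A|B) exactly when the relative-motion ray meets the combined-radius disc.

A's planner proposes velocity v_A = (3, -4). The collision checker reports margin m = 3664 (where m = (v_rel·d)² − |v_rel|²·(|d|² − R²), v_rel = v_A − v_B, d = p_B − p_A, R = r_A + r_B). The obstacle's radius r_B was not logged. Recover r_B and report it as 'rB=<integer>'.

m = 3664
d = (-2, 9);  v_rel = (2, -12),  |v_rel|² = 148
v_rel×d = (2)·(9) − (-12)·(-2) = -6
since m = R²·148 − (-6)²:  R² = (36 + 3664) / 148 = 25
R = √25 = 5  ⇒  r_B = 5 − 1 = 4

rB=4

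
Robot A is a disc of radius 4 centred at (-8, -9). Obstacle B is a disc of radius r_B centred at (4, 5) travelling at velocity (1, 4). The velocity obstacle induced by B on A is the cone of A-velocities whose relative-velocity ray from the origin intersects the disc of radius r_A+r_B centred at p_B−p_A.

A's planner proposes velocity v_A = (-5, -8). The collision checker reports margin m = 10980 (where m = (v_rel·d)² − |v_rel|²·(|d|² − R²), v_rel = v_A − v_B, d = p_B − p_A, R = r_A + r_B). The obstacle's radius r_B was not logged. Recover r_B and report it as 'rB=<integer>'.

m = 10980
d = (12, 14);  v_rel = (-6, -12),  |v_rel|² = 180
v_rel×d = (-6)·(14) − (-12)·(12) = 60
since m = R²·180 − 60²:  R² = (3600 + 10980) / 180 = 81
R = √81 = 9  ⇒  r_B = 9 − 4 = 5

rB=5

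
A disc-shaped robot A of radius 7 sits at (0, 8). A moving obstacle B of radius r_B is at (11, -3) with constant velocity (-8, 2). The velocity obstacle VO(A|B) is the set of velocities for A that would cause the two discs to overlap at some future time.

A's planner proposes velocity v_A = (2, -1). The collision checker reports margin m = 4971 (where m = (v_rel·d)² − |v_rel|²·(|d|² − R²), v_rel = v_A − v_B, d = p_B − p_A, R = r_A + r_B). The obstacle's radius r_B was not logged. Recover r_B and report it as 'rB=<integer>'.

m = 4971
d = (11, -11);  v_rel = (10, -3),  |v_rel|² = 109
v_rel×d = (10)·(-11) − (-3)·(11) = -77
since m = R²·109 − (-77)²:  R² = (5929 + 4971) / 109 = 100
R = √100 = 10  ⇒  r_B = 10 − 7 = 3

rB=3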